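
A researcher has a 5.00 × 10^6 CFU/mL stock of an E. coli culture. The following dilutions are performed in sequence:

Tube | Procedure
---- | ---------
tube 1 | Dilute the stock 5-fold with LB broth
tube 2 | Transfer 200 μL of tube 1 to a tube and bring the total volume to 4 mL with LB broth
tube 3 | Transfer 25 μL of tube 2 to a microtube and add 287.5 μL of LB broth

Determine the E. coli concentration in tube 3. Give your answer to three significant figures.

Step 1: 5-fold → factor 5
Step 2: 200 μL brought to 4 mL → factor 4000/200 = 20
Step 3: 25 μL + 287.5 μL = 312.5 μL total → factor 312.5/25 = 12.5
Overall dilution factor = 5 × 20 × 12.5 = 1250
Final = 5.00 × 10^6 CFU/mL / 1250 = 4.00 × 10^3 CFU/mL

4.00 × 10^3 CFU/mL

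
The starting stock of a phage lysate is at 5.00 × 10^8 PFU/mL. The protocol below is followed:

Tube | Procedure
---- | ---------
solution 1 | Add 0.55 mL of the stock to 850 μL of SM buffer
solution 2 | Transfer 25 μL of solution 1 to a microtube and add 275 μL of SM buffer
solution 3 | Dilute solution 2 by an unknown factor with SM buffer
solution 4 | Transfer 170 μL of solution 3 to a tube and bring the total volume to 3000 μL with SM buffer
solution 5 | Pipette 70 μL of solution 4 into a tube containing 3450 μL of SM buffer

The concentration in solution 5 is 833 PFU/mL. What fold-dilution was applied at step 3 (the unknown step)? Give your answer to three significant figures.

Step 1: 0.55 mL + 850 μL = 1.4 mL total → factor 1.4/0.55 = 2.5455
Step 2: 25 μL + 275 μL = 300 μL total → factor 300/25 = 12
Step 3: unknown factor x
Step 4: 170 μL brought to 3000 μL → factor 3000/170 = 17.647
Step 5: 70 μL + 3450 μL = 3520 μL total → factor 3520/70 = 50.286
Product of known-step factors = 27106
Overall factor = 5.00 × 10^8 PFU/mL / (833 PFU/mL) = 6.0024 × 10^5
x = 6.0024 × 10^5 / 27106 = 22.1

22.1-fold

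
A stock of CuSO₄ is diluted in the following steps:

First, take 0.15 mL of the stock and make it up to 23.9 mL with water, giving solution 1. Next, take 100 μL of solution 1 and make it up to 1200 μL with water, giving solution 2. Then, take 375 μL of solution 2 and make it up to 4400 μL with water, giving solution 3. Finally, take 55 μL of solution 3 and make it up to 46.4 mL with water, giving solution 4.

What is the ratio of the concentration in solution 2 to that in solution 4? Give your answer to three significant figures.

Step 1: 0.15 mL brought to 23.9 mL → factor 23.9/0.15 = 159.33
Step 2: 100 μL brought to 1200 μL → factor 1200/100 = 12
Step 3: 375 μL brought to 4400 μL → factor 4400/375 = 11.733
Step 4: 55 μL brought to 46.4 mL → factor 46400/55 = 843.64
Dilution factor to solution 2 = 1912; to solution 4 = 1.8926 × 10^7
[solution 2]/[solution 4] = (factor to solution 4)/(factor to solution 2) = 1.8926 × 10^7/1912 = 9.90 × 10^3

9.90 × 10^3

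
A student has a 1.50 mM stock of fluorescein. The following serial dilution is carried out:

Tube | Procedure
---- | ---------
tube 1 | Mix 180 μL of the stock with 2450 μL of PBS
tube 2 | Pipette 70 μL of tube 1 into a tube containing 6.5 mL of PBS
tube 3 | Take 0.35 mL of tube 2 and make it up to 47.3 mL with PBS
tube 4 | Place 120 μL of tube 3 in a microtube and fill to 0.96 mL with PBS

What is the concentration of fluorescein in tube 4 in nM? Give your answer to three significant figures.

1.01 nM

Step 1: 180 μL + 2450 μL = 2630 μL total → factor 2630/180 = 14.611
Step 2: 70 μL + 6.5 mL = 6570 μL total → factor 6570/70 = 93.857
Step 3: 0.35 mL brought to 47.3 mL → factor 47.3/0.35 = 135.14
Step 4: 120 μL brought to 0.96 mL → factor 960/120 = 8
Overall dilution factor = 14.611 × 93.857 × 135.14 × 8 = 1.4826 × 10^6
Final = 1.50 mM / 1.4826 × 10^6 = 1.012 × 10^-6 mM = 1.01 nM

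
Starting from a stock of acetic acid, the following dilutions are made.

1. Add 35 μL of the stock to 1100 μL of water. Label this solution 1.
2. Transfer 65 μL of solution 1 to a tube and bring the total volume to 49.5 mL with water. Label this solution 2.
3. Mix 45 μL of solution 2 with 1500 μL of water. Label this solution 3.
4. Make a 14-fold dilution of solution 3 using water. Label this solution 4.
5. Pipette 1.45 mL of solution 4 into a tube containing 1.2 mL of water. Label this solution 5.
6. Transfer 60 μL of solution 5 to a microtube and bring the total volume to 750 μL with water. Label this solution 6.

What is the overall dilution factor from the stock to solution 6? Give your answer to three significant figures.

2.71 × 10^8

Step 1: 35 μL + 1100 μL = 1135 μL total → factor 1135/35 = 32.429
Step 2: 65 μL brought to 49.5 mL → factor 49500/65 = 761.54
Step 3: 45 μL + 1500 μL = 1545 μL total → factor 1545/45 = 34.333
Step 4: 14-fold → factor 14
Step 5: 1.45 mL + 1.2 mL = 2.65 mL total → factor 2.65/1.45 = 1.8276
Step 6: 60 μL brought to 750 μL → factor 750/60 = 12.5
Overall dilution factor = 32.429 × 761.54 × 34.333 × 14 × 1.8276 × 12.5 = 2.7118 × 10^8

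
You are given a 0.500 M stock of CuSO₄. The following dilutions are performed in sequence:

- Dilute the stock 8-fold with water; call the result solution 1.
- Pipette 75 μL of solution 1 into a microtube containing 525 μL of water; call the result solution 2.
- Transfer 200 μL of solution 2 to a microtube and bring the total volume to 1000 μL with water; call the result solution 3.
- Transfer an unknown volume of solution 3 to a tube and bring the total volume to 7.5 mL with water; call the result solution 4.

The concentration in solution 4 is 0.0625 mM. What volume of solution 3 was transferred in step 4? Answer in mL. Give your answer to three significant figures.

Step 1: 8-fold → factor 8
Step 2: 75 μL + 525 μL = 600 μL total → factor 600/75 = 8
Step 3: 200 μL brought to 1000 μL → factor 1000/200 = 5
Step 4: v brought to 7.5 mL → factor = 7.5 mL/v
Product of known-step factors = 320
Overall factor = 0.500 M / (0.0625 mM) = 8000
Step-4 factor = 8000 / 320 = 25
v = 7.5 mL / 25 = 0.300 mL

0.300 mL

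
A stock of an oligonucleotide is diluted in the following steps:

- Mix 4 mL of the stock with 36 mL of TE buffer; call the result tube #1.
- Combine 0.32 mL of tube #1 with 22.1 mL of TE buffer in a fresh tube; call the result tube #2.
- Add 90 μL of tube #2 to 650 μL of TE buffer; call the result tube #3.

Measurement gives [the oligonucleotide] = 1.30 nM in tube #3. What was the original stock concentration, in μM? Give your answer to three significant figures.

Step 1: 4 mL + 36 mL = 40 mL total → factor 40/4 = 10
Step 2: 0.32 mL + 22.1 mL = 22.42 mL total → factor 22.42/0.32 = 70.062
Step 3: 90 μL + 650 μL = 740 μL total → factor 740/90 = 8.2222
Overall dilution factor = 10 × 70.062 × 8.2222 = 5760.7
Stock = 1.30 nM × 5760.7 = 7489 nM = 7.49 μM

7.49 μM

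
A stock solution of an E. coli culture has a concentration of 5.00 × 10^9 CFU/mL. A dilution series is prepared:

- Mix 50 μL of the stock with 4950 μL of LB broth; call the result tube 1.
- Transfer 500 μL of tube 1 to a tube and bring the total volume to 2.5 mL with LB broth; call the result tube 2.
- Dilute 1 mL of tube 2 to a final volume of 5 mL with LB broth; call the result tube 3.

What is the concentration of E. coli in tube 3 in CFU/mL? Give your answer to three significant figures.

2.00 × 10^6 CFU/mL

Step 1: 50 μL + 4950 μL = 5000 μL total → factor 5000/50 = 100
Step 2: 500 μL brought to 2.5 mL → factor 2500/500 = 5
Step 3: 1 mL brought to 5 mL → factor 5/1 = 5
Overall dilution factor = 100 × 5 × 5 = 2500
Final = 5.00 × 10^9 CFU/mL / 2500 = 2.00 × 10^6 CFU/mL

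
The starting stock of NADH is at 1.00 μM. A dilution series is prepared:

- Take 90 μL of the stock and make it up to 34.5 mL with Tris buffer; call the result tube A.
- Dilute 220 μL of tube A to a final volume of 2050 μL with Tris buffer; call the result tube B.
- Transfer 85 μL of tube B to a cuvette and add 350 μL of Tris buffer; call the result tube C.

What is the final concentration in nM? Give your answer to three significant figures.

Step 1: 90 μL brought to 34.5 mL → factor 34500/90 = 383.33
Step 2: 220 μL brought to 2050 μL → factor 2050/220 = 9.3182
Step 3: 85 μL + 350 μL = 435 μL total → factor 435/85 = 5.1176
Overall dilution factor = 383.33 × 9.3182 × 5.1176 = 18280
Final = 1.00 μM / 18280 = 5.470 × 10^-5 μM = 0.0547 nM

0.0547 nM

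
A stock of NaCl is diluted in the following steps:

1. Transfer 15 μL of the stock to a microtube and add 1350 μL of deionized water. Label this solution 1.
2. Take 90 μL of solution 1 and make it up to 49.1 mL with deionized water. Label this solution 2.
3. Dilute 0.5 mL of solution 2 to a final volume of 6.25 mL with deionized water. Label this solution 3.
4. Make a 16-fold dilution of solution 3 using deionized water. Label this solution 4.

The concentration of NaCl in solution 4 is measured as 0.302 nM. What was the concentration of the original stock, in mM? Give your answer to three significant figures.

Step 1: 15 μL + 1350 μL = 1365 μL total → factor 1365/15 = 91
Step 2: 90 μL brought to 49.1 mL → factor 49100/90 = 545.56
Step 3: 0.5 mL brought to 6.25 mL → factor 6.25/0.5 = 12.5
Step 4: 16-fold → factor 16
Overall dilution factor = 91 × 545.56 × 12.5 × 16 = 9.9291 × 10^6
Stock = 0.302 nM × 9.9291 × 10^6 = 2.999 × 10^6 nM = 3.00 mM

3.00 mM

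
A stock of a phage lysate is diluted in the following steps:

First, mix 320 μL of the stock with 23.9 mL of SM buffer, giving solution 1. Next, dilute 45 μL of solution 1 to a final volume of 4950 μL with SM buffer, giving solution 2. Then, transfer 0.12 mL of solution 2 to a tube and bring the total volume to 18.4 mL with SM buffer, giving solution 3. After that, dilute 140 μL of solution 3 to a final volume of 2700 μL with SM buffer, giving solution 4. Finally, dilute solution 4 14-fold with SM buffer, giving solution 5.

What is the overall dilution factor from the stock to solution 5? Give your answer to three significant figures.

Step 1: 320 μL + 23.9 mL = 24220 μL total → factor 24220/320 = 75.688
Step 2: 45 μL brought to 4950 μL → factor 4950/45 = 110
Step 3: 0.12 mL brought to 18.4 mL → factor 18.4/0.12 = 153.33
Step 4: 140 μL brought to 2700 μL → factor 2700/140 = 19.286
Step 5: 14-fold → factor 14
Overall dilution factor = 75.688 × 110 × 153.33 × 19.286 × 14 = 3.4468 × 10^8

3.45 × 10^8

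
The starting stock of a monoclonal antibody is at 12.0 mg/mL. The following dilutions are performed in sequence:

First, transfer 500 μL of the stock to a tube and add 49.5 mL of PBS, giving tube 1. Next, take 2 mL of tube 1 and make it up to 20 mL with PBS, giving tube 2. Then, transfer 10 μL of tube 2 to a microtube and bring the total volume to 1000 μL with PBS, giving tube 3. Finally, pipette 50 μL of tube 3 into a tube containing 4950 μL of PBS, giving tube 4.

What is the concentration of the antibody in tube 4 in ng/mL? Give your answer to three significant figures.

Step 1: 500 μL + 49.5 mL = 50000 μL total → factor 50000/500 = 100
Step 2: 2 mL brought to 20 mL → factor 20/2 = 10
Step 3: 10 μL brought to 1000 μL → factor 1000/10 = 100
Step 4: 50 μL + 4950 μL = 5000 μL total → factor 5000/50 = 100
Overall dilution factor = 100 × 10 × 100 × 100 = 1 × 10^7
Final = 12.0 mg/mL / 1 × 10^7 = 1.200 × 10^-6 mg/mL = 1.20 ng/mL

1.20 ng/mL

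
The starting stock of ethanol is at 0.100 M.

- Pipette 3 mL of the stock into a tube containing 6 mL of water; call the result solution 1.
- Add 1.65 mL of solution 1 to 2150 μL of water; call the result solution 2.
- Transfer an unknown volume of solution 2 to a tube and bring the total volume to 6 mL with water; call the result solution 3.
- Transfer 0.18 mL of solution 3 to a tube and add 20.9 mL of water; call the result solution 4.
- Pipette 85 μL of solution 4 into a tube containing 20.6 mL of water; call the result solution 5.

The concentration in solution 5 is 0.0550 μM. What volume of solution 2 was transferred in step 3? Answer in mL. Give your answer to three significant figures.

Step 1: 3 mL + 6 mL = 9 mL total → factor 9/3 = 3
Step 2: 1.65 mL + 2150 μL = 3.8 mL total → factor 3.8/1.65 = 2.303
Step 3: v brought to 6 mL → factor = 6 mL/v
Step 4: 0.18 mL + 20.9 mL = 21.08 mL total → factor 21.08/0.18 = 117.11
Step 5: 85 μL + 20.6 mL = 20685 μL total → factor 20685/85 = 243.35
Product of known-step factors = 1.969 × 10^5
Overall factor = 0.100 M / (0.0550 μM) = 1.8182 × 10^6
Step-3 factor = 1.8182 × 10^6 / 1.969 × 10^5 = 9.2338
v = 6 mL / 9.2338 = 0.650 mL

0.650 mL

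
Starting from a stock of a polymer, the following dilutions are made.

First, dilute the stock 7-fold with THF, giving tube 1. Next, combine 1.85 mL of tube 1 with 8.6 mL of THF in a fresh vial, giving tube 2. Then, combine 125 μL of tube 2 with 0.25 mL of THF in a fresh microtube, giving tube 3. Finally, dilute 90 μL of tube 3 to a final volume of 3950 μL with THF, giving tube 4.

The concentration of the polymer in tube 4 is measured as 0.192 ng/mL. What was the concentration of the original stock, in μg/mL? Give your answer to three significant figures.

1.00 μg/mL

Step 1: 7-fold → factor 7
Step 2: 1.85 mL + 8.6 mL = 10.45 mL total → factor 10.45/1.85 = 5.6486
Step 3: 125 μL + 0.25 mL = 375 μL total → factor 375/125 = 3
Step 4: 90 μL brought to 3950 μL → factor 3950/90 = 43.889
Overall dilution factor = 7 × 5.6486 × 3 × 43.889 = 5206.2
Stock = 0.192 ng/mL × 5206.2 = 999.6 ng/mL = 1.00 μg/mL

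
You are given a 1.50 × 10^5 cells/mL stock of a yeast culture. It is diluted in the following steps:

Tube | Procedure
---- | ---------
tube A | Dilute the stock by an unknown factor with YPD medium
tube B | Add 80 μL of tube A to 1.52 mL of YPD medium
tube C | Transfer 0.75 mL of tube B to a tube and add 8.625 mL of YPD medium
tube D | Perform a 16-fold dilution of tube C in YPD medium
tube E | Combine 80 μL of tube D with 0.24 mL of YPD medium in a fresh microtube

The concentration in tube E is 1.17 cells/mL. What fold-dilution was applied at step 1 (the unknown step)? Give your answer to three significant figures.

Step 1: unknown factor x
Step 2: 80 μL + 1.52 mL = 1600 μL total → factor 1600/80 = 20
Step 3: 0.75 mL + 8.625 mL = 9.375 mL total → factor 9.375/0.75 = 12.5
Step 4: 16-fold → factor 16
Step 5: 80 μL + 0.24 mL = 320 μL total → factor 320/80 = 4
Product of known-step factors = 16000
Overall factor = 1.50 × 10^5 cells/mL / (1.17 cells/mL) = 1.2821 × 10^5
x = 1.2821 × 10^5 / 16000 = 8.01

8.01-fold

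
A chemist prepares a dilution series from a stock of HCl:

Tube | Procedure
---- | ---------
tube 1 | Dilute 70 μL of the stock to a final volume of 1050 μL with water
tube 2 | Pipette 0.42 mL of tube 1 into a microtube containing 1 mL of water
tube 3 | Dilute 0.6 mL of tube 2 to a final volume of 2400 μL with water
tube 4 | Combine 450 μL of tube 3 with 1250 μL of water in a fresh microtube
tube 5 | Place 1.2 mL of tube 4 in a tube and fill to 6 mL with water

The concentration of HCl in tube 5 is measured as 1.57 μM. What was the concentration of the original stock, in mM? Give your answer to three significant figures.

Step 1: 70 μL brought to 1050 μL → factor 1050/70 = 15
Step 2: 0.42 mL + 1 mL = 1.42 mL total → factor 1.42/0.42 = 3.381
Step 3: 0.6 mL brought to 2400 μL → factor 2.4/0.6 = 4
Step 4: 450 μL + 1250 μL = 1700 μL total → factor 1700/450 = 3.7778
Step 5: 1.2 mL brought to 6 mL → factor 6/1.2 = 5
Overall dilution factor = 15 × 3.381 × 4 × 3.7778 × 5 = 3831.7
Stock = 1.57 μM × 3831.7 = 6016 μM = 6.02 mM

6.02 mM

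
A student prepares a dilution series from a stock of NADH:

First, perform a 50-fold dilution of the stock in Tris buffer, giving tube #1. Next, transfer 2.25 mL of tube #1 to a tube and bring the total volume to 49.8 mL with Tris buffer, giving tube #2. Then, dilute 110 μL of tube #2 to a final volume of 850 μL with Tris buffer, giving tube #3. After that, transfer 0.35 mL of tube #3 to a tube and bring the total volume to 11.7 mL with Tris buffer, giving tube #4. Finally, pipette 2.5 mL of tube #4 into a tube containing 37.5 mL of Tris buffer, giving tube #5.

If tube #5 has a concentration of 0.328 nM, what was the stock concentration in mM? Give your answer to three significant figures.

1.50 mM

Step 1: 50-fold → factor 50
Step 2: 2.25 mL brought to 49.8 mL → factor 49.8/2.25 = 22.133
Step 3: 110 μL brought to 850 μL → factor 850/110 = 7.7273
Step 4: 0.35 mL brought to 11.7 mL → factor 11.7/0.35 = 33.429
Step 5: 2.5 mL + 37.5 mL = 40 mL total → factor 40/2.5 = 16
Overall dilution factor = 50 × 22.133 × 7.7273 × 33.429 × 16 = 4.5738 × 10^6
Stock = 0.328 nM × 4.5738 × 10^6 = 1.500 × 10^6 nM = 1.50 mM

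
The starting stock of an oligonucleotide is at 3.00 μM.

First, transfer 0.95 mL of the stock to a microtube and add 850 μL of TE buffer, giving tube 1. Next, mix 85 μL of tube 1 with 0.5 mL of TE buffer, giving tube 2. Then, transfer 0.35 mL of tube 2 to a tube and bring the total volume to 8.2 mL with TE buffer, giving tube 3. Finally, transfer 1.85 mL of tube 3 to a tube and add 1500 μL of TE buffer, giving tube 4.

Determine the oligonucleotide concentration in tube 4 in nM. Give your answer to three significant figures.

5.42 nM

Step 1: 0.95 mL + 850 μL = 1.8 mL total → factor 1.8/0.95 = 1.8947
Step 2: 85 μL + 0.5 mL = 585 μL total → factor 585/85 = 6.8824
Step 3: 0.35 mL brought to 8.2 mL → factor 8.2/0.35 = 23.429
Step 4: 1.85 mL + 1500 μL = 3.35 mL total → factor 3.35/1.85 = 1.8108
Overall dilution factor = 1.8947 × 6.8824 × 23.429 × 1.8108 = 553.23
Final = 3.00 μM / 553.23 = 0.005423 μM = 5.42 nM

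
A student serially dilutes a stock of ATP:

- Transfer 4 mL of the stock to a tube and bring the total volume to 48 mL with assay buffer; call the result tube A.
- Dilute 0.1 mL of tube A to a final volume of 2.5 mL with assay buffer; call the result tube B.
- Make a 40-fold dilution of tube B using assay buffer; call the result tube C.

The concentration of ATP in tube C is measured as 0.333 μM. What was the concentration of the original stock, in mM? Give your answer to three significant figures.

4.00 mM

Step 1: 4 mL brought to 48 mL → factor 48/4 = 12
Step 2: 0.1 mL brought to 2.5 mL → factor 2.5/0.1 = 25
Step 3: 40-fold → factor 40
Overall dilution factor = 12 × 25 × 40 = 12000
Stock = 0.333 μM × 12000 = 3996 μM = 4.00 mM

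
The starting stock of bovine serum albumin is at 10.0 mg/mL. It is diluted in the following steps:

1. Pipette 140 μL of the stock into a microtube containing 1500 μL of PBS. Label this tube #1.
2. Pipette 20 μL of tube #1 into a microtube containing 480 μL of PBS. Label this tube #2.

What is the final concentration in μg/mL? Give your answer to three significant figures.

34.1 μg/mL

Step 1: 140 μL + 1500 μL = 1640 μL total → factor 1640/140 = 11.714
Step 2: 20 μL + 480 μL = 500 μL total → factor 500/20 = 25
Overall dilution factor = 11.714 × 25 = 292.86
Final = 10.0 mg/mL / 292.86 = 0.03415 mg/mL = 34.1 μg/mL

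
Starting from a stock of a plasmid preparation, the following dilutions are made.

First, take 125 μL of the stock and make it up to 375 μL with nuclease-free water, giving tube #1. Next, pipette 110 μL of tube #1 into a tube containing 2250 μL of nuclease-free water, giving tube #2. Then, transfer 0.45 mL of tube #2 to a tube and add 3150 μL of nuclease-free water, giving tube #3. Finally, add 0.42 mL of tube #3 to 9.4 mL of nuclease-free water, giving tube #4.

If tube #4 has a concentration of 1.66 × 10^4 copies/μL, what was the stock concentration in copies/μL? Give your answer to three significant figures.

Step 1: 125 μL brought to 375 μL → factor 375/125 = 3
Step 2: 110 μL + 2250 μL = 2360 μL total → factor 2360/110 = 21.455
Step 3: 0.45 mL + 3150 μL = 3.6 mL total → factor 3.6/0.45 = 8
Step 4: 0.42 mL + 9.4 mL = 9.82 mL total → factor 9.82/0.42 = 23.381
Overall dilution factor = 3 × 21.455 × 8 × 23.381 = 12039
Stock = 1.66 × 10^4 copies/μL × 12039 = 2.00 × 10^8 copies/μL

2.00 × 10^8 copies/μL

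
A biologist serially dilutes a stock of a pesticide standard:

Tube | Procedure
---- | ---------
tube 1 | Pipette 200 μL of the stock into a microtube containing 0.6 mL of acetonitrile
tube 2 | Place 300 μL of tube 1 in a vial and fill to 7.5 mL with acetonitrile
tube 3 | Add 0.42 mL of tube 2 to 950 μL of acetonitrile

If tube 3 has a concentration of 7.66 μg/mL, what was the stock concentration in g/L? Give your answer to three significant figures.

2.50 g/L

Step 1: 200 μL + 0.6 mL = 800 μL total → factor 800/200 = 4
Step 2: 300 μL brought to 7.5 mL → factor 7500/300 = 25
Step 3: 0.42 mL + 950 μL = 1.37 mL total → factor 1.37/0.42 = 3.2619
Overall dilution factor = 4 × 25 × 3.2619 = 326.19
Stock = 7.66 μg/mL × 326.19 = 2499 μg/mL = 2.50 g/L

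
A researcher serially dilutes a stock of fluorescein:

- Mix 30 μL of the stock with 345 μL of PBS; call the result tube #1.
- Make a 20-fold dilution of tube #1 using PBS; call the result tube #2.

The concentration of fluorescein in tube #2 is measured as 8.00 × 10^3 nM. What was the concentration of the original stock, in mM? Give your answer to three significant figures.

2.00 mM

Step 1: 30 μL + 345 μL = 375 μL total → factor 375/30 = 12.5
Step 2: 20-fold → factor 20
Overall dilution factor = 12.5 × 20 = 250
Stock = 8.00 × 10^3 nM × 250 = 2.000 × 10^6 nM = 2.00 mM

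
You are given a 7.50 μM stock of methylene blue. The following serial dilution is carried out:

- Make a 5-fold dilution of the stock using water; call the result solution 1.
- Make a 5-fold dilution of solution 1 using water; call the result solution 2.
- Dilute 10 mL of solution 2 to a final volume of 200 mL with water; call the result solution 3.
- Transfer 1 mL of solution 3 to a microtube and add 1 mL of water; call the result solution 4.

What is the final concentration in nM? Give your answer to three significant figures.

7.50 nM

Step 1: 5-fold → factor 5
Step 2: 5-fold → factor 5
Step 3: 10 mL brought to 200 mL → factor 200/10 = 20
Step 4: 1 mL + 1 mL = 2 mL total → factor 2/1 = 2
Overall dilution factor = 5 × 5 × 20 × 2 = 1000
Final = 7.50 μM / 1000 = 0.007500 μM = 7.50 nM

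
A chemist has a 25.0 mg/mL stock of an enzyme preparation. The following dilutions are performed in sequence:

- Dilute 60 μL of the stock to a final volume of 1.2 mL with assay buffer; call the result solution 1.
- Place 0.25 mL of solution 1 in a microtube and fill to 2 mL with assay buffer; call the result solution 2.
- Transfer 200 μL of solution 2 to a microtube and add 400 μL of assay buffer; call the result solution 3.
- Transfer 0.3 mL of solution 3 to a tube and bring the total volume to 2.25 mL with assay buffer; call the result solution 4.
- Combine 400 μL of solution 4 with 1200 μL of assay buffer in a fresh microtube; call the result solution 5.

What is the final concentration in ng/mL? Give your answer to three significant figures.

Step 1: 60 μL brought to 1.2 mL → factor 1200/60 = 20
Step 2: 0.25 mL brought to 2 mL → factor 2/0.25 = 8
Step 3: 200 μL + 400 μL = 600 μL total → factor 600/200 = 3
Step 4: 0.3 mL brought to 2.25 mL → factor 2.25/0.3 = 7.5
Step 5: 400 μL + 1200 μL = 1600 μL total → factor 1600/400 = 4
Overall dilution factor = 20 × 8 × 3 × 7.5 × 4 = 14400
Final = 25.0 mg/mL / 14400 = 0.001736 mg/mL = 1.74 × 10^3 ng/mL

1.74 × 10^3 ng/mL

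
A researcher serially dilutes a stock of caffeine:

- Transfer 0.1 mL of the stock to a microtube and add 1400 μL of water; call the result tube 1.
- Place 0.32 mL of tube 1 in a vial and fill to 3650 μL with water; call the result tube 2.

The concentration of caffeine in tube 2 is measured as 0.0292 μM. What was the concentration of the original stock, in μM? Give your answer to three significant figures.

Step 1: 0.1 mL + 1400 μL = 1.5 mL total → factor 1.5/0.1 = 15
Step 2: 0.32 mL brought to 3650 μL → factor 3.65/0.32 = 11.406
Overall dilution factor = 15 × 11.406 = 171.09
Stock = 0.0292 μM × 171.09 = 5.00 μM

5.00 μM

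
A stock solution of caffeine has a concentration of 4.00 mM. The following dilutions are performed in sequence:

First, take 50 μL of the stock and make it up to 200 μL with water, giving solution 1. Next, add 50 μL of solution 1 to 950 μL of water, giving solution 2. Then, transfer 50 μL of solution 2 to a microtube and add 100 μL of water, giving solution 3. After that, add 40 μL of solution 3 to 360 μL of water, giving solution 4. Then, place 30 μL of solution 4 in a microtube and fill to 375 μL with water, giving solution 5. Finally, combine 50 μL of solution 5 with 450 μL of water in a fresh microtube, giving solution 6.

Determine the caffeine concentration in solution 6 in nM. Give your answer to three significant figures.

13.3 nM

Step 1: 50 μL brought to 200 μL → factor 200/50 = 4
Step 2: 50 μL + 950 μL = 1000 μL total → factor 1000/50 = 20
Step 3: 50 μL + 100 μL = 150 μL total → factor 150/50 = 3
Step 4: 40 μL + 360 μL = 400 μL total → factor 400/40 = 10
Step 5: 30 μL brought to 375 μL → factor 375/30 = 12.5
Step 6: 50 μL + 450 μL = 500 μL total → factor 500/50 = 10
Overall dilution factor = 4 × 20 × 3 × 10 × 12.5 × 10 = 3 × 10^5
Final = 4.00 mM / 3 × 10^5 = 1.333 × 10^-5 mM = 13.3 nM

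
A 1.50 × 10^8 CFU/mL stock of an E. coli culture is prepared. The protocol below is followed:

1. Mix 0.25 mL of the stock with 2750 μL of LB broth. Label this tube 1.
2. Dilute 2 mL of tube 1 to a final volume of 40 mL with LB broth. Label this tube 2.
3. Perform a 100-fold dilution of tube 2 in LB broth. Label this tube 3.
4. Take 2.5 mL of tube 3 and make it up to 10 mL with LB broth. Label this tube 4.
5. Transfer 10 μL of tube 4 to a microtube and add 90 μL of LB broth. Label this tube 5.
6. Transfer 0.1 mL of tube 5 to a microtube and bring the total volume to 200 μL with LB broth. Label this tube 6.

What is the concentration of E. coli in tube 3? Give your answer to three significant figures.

Step 1: 0.25 mL + 2750 μL = 3 mL total → factor 3/0.25 = 12
Step 2: 2 mL brought to 40 mL → factor 40/2 = 20
Step 3: 100-fold → factor 100
Dilution factor through tube 3 = 12 × 20 × 100 = 24000
[tube 3] = 1.50 × 10^8 CFU/mL / 24000 = 6.25 × 10^3 CFU/mL

6.25 × 10^3 CFU/mL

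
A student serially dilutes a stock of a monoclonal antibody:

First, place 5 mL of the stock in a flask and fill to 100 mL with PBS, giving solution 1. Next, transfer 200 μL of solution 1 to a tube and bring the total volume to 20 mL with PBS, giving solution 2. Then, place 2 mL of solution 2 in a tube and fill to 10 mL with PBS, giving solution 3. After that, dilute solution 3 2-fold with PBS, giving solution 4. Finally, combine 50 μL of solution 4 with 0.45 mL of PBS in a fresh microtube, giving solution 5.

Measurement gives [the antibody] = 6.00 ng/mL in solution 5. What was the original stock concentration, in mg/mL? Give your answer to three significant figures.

Step 1: 5 mL brought to 100 mL → factor 100/5 = 20
Step 2: 200 μL brought to 20 mL → factor 20000/200 = 100
Step 3: 2 mL brought to 10 mL → factor 10/2 = 5
Step 4: 2-fold → factor 2
Step 5: 50 μL + 0.45 mL = 500 μL total → factor 500/50 = 10
Overall dilution factor = 20 × 100 × 5 × 2 × 10 = 2 × 10^5
Stock = 6.00 ng/mL × 2 × 10^5 = 1.200 × 10^6 ng/mL = 1.20 mg/mL

1.20 mg/mL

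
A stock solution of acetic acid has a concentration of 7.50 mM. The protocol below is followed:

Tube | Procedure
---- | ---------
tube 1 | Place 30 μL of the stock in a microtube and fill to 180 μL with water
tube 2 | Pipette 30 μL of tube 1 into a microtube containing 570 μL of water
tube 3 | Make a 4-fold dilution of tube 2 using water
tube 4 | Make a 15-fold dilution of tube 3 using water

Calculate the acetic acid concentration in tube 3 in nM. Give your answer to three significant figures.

Step 1: 30 μL brought to 180 μL → factor 180/30 = 6
Step 2: 30 μL + 570 μL = 600 μL total → factor 600/30 = 20
Step 3: 4-fold → factor 4
Dilution factor through tube 3 = 6 × 20 × 4 = 480
[tube 3] = 7.50 mM / 480 = 0.01562 mM = 1.56 × 10^4 nM

1.56 × 10^4 nM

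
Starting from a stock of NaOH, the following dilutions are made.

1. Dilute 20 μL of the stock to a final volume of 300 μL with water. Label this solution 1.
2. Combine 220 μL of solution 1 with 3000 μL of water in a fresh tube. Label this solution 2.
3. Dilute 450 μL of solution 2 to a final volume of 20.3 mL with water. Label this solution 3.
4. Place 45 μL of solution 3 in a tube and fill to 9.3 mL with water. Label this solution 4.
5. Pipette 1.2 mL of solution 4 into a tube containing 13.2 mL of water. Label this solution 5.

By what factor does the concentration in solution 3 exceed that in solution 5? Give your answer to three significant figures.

Step 1: 20 μL brought to 300 μL → factor 300/20 = 15
Step 2: 220 μL + 3000 μL = 3220 μL total → factor 3220/220 = 14.636
Step 3: 450 μL brought to 20.3 mL → factor 20300/450 = 45.111
Step 4: 45 μL brought to 9.3 mL → factor 9300/45 = 206.67
Step 5: 1.2 mL + 13.2 mL = 14.4 mL total → factor 14.4/1.2 = 12
Dilution factor to solution 3 = 9903.9; to solution 5 = 2.4562 × 10^7
[solution 3]/[solution 5] = (factor to solution 5)/(factor to solution 3) = 2.4562 × 10^7/9903.9 = 2.48 × 10^3

2.48 × 10^3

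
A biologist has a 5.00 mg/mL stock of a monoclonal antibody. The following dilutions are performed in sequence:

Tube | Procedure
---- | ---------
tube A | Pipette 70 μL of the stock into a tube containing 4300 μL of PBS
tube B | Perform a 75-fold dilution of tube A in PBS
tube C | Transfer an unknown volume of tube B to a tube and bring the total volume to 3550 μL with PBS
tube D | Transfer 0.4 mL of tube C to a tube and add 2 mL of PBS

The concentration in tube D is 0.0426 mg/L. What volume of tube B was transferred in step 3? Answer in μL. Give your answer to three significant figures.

Step 1: 70 μL + 4300 μL = 4370 μL total → factor 4370/70 = 62.429
Step 2: 75-fold → factor 75
Step 3: v brought to 3550 μL → factor = 3550 μL/v
Step 4: 0.4 mL + 2 mL = 2.4 mL total → factor 2.4/0.4 = 6
Product of known-step factors = 28093
Overall factor = 5.00 mg/mL / (0.0426 mg/L) = 1.1737 × 10^5
Step-3 factor = 1.1737 × 10^5 / 28093 = 4.178
v = 3550 μL / 4.178 = 850 μL

850 μL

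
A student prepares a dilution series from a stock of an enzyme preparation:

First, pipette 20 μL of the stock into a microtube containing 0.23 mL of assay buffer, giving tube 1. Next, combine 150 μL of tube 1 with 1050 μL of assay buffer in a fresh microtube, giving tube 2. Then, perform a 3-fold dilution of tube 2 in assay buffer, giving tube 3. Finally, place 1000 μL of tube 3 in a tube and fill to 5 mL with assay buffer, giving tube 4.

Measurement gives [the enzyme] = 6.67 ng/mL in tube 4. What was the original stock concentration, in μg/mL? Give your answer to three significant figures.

Step 1: 20 μL + 0.23 mL = 250 μL total → factor 250/20 = 12.5
Step 2: 150 μL + 1050 μL = 1200 μL total → factor 1200/150 = 8
Step 3: 3-fold → factor 3
Step 4: 1000 μL brought to 5 mL → factor 5000/1000 = 5
Overall dilution factor = 12.5 × 8 × 3 × 5 = 1500
Stock = 6.67 ng/mL × 1500 = 1.000 × 10^4 ng/mL = 10.0 μg/mL

10.0 μg/mL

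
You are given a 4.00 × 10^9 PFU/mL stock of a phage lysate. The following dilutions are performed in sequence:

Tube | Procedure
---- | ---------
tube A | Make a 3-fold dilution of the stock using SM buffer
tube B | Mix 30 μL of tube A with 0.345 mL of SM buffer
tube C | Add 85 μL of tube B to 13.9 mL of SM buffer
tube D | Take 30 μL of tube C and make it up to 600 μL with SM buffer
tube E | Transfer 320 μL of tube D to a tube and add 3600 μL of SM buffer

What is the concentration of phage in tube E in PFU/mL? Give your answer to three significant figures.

Step 1: 3-fold → factor 3
Step 2: 30 μL + 0.345 mL = 375 μL total → factor 375/30 = 12.5
Step 3: 85 μL + 13.9 mL = 13985 μL total → factor 13985/85 = 164.53
Step 4: 30 μL brought to 600 μL → factor 600/30 = 20
Step 5: 320 μL + 3600 μL = 3920 μL total → factor 3920/320 = 12.25
Overall dilution factor = 3 × 12.5 × 164.53 × 20 × 12.25 = 1.5116 × 10^6
Final = 4.00 × 10^9 PFU/mL / 1.5116 × 10^6 = 2.65 × 10^3 PFU/mL

2.65 × 10^3 PFU/mL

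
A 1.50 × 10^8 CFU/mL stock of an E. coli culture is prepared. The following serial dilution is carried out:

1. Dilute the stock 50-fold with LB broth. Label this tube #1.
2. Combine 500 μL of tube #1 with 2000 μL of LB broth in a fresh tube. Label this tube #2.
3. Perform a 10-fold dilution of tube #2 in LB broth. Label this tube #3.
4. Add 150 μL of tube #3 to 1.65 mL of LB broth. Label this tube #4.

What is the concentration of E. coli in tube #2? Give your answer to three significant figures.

Step 1: 50-fold → factor 50
Step 2: 500 μL + 2000 μL = 2500 μL total → factor 2500/500 = 5
Dilution factor through tube #2 = 50 × 5 = 250
[tube #2] = 1.50 × 10^8 CFU/mL / 250 = 6.00 × 10^5 CFU/mL

6.00 × 10^5 CFU/mL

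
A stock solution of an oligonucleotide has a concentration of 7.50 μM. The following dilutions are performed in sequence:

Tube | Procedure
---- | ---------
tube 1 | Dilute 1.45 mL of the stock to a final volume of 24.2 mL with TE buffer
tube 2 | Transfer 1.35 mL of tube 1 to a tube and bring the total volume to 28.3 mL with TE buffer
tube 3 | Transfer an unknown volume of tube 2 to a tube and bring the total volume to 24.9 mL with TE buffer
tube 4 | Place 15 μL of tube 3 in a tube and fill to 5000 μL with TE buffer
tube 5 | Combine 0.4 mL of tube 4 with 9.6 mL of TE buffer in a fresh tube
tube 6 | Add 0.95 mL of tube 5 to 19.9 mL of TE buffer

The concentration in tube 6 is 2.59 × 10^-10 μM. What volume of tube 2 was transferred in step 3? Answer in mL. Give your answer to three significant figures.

0.0550 mL

Step 1: 1.45 mL brought to 24.2 mL → factor 24.2/1.45 = 16.69
Step 2: 1.35 mL brought to 28.3 mL → factor 28.3/1.35 = 20.963
Step 3: v brought to 24.9 mL → factor = 24.9 mL/v
Step 4: 15 μL brought to 5000 μL → factor 5000/15 = 333.33
Step 5: 0.4 mL + 9.6 mL = 10 mL total → factor 10/0.4 = 25
Step 6: 0.95 mL + 19.9 mL = 20.85 mL total → factor 20.85/0.95 = 21.947
Product of known-step factors = 6.3988 × 10^7
Overall factor = 7.50 μM / (2.59 × 10^-10 μM) = 2.8958 × 10^10
Step-3 factor = 2.8958 × 10^10 / 6.3988 × 10^7 = 452.54
v = 24.9 mL / 452.54 = 0.0550 mL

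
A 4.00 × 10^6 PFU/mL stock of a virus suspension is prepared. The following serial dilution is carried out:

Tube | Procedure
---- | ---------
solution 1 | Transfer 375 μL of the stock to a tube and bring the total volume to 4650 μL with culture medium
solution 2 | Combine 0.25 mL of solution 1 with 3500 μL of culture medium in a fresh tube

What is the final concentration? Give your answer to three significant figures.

Step 1: 375 μL brought to 4650 μL → factor 4650/375 = 12.4
Step 2: 0.25 mL + 3500 μL = 3.75 mL total → factor 3.75/0.25 = 15
Overall dilution factor = 12.4 × 15 = 186
Final = 4.00 × 10^6 PFU/mL / 186 = 2.15 × 10^4 PFU/mL

2.15 × 10^4 PFU/mL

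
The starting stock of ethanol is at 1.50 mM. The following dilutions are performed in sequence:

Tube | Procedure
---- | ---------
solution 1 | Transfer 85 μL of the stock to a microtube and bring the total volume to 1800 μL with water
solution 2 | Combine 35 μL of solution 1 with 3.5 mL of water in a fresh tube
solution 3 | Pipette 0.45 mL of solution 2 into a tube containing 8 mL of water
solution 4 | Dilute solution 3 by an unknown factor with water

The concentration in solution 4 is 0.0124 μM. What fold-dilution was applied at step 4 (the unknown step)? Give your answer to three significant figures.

3.01-fold

Step 1: 85 μL brought to 1800 μL → factor 1800/85 = 21.176
Step 2: 35 μL + 3.5 mL = 3535 μL total → factor 3535/35 = 101
Step 3: 0.45 mL + 8 mL = 8.45 mL total → factor 8.45/0.45 = 18.778
Step 4: unknown factor x
Product of known-step factors = 40162
Overall factor = 1.50 mM / (0.0124 μM) = 1.2097 × 10^5
x = 1.2097 × 10^5 / 40162 = 3.01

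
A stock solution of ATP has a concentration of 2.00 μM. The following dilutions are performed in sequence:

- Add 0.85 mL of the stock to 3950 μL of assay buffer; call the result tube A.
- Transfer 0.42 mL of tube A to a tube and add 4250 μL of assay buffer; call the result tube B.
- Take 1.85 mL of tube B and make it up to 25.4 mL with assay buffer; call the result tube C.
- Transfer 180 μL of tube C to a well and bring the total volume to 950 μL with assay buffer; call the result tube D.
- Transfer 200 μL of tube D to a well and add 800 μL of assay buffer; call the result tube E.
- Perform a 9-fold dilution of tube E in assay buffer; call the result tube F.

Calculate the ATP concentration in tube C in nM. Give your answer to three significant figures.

2.32 nM

Step 1: 0.85 mL + 3950 μL = 4.8 mL total → factor 4.8/0.85 = 5.6471
Step 2: 0.42 mL + 4250 μL = 4.67 mL total → factor 4.67/0.42 = 11.119
Step 3: 1.85 mL brought to 25.4 mL → factor 25.4/1.85 = 13.73
Dilution factor through tube C = 5.6471 × 11.119 × 13.73 = 862.09
[tube C] = 2.00 μM / 862.09 = 0.002320 μM = 2.32 nM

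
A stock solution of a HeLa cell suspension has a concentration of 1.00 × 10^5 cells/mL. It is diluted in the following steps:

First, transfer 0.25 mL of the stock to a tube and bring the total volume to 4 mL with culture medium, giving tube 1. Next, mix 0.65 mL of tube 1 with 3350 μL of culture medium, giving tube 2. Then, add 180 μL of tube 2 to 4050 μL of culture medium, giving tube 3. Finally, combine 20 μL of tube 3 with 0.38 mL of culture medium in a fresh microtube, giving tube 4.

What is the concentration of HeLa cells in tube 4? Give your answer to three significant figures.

Step 1: 0.25 mL brought to 4 mL → factor 4/0.25 = 16
Step 2: 0.65 mL + 3350 μL = 4 mL total → factor 4/0.65 = 6.1538
Step 3: 180 μL + 4050 μL = 4230 μL total → factor 4230/180 = 23.5
Step 4: 20 μL + 0.38 mL = 400 μL total → factor 400/20 = 20
Overall dilution factor = 16 × 6.1538 × 23.5 × 20 = 46277
Final = 1.00 × 10^5 cells/mL / 46277 = 2.16 cells/mL

2.16 cells/mL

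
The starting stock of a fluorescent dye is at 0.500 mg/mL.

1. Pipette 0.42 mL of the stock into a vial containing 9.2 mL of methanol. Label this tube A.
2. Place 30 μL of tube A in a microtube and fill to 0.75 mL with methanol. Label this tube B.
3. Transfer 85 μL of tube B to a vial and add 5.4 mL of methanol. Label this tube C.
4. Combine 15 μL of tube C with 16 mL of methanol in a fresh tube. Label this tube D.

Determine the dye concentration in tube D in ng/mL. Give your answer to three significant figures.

Step 1: 0.42 mL + 9.2 mL = 9.62 mL total → factor 9.62/0.42 = 22.905
Step 2: 30 μL brought to 0.75 mL → factor 750/30 = 25
Step 3: 85 μL + 5.4 mL = 5485 μL total → factor 5485/85 = 64.529
Step 4: 15 μL + 16 mL = 16015 μL total → factor 16015/15 = 1067.7
Overall dilution factor = 22.905 × 25 × 64.529 × 1067.7 = 3.9451 × 10^7
Final = 0.500 mg/mL / 3.9451 × 10^7 = 1.267 × 10^-8 mg/mL = 0.0127 ng/mL

0.0127 ng/mL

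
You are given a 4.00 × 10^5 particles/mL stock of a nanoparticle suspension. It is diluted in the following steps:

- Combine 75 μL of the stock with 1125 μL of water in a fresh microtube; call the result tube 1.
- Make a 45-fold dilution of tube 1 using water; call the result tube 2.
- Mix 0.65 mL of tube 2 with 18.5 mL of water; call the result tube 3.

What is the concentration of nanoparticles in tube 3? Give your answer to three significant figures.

18.9 particles/mL

Step 1: 75 μL + 1125 μL = 1200 μL total → factor 1200/75 = 16
Step 2: 45-fold → factor 45
Step 3: 0.65 mL + 18.5 mL = 19.15 mL total → factor 19.15/0.65 = 29.462
Overall dilution factor = 16 × 45 × 29.462 = 21212
Final = 4.00 × 10^5 particles/mL / 21212 = 18.9 particles/mL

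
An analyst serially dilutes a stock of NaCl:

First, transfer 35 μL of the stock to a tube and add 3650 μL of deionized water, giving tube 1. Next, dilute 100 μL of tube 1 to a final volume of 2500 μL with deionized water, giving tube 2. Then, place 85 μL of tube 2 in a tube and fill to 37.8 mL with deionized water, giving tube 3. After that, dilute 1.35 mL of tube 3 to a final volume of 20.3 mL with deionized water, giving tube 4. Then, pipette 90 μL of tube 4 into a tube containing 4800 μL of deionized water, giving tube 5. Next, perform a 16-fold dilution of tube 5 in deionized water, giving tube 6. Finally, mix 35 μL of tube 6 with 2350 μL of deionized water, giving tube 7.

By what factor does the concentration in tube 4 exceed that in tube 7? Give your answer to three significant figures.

Step 1: 35 μL + 3650 μL = 3685 μL total → factor 3685/35 = 105.29
Step 2: 100 μL brought to 2500 μL → factor 2500/100 = 25
Step 3: 85 μL brought to 37.8 mL → factor 37800/85 = 444.71
Step 4: 1.35 mL brought to 20.3 mL → factor 20.3/1.35 = 15.037
Step 5: 90 μL + 4800 μL = 4890 μL total → factor 4890/90 = 54.333
Step 6: 16-fold → factor 16
Step 7: 35 μL + 2350 μL = 2385 μL total → factor 2385/35 = 68.143
Dilution factor to tube 4 = 1.7601 × 10^7; to tube 7 = 1.0427 × 10^12
[tube 4]/[tube 7] = (factor to tube 7)/(factor to tube 4) = 1.0427 × 10^12/1.7601 × 10^7 = 5.92 × 10^4

5.92 × 10^4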